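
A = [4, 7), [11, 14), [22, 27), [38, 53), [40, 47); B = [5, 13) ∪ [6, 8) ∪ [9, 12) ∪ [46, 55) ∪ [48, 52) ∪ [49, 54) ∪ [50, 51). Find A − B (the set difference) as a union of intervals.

[4, 5) ∪ [13, 14) ∪ [22, 27) ∪ [38, 46)

First set merges to [4, 7), [11, 14), [22, 27), [38, 53).
Second set merges to [5, 13), [46, 55).
[4, 7) with B removed leaves [4, 5).
[11, 14) with B removed leaves [13, 14).
[22, 27) is untouched.
[38, 53) with B removed leaves [38, 46).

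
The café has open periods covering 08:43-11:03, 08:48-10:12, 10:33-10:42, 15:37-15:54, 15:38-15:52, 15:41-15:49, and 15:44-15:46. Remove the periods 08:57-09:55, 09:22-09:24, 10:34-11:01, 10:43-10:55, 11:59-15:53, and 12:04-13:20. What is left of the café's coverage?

First set merges to 08:43-11:03, 15:37-15:54.
Second set merges to 08:57-09:55, 10:34-11:01, 11:59-15:53.
08:43-11:03 with B removed leaves 08:43-08:57, 09:55-10:34, 11:01-11:03.
15:37-15:54 with B removed leaves 15:53-15:54.

08:43-08:57, 09:55-10:34, 11:01-11:03, 15:53-15:54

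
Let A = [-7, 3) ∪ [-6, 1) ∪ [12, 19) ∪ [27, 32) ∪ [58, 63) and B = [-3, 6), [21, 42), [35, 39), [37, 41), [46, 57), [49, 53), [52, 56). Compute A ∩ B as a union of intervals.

[-3, 3) ∪ [27, 32)

A, merged: [-7, 3), [12, 19), [27, 32), [58, 63).
B, merged: [-3, 6), [21, 42), [46, 57).
[-7, 3) meets the second set on [-3, 3).
[12, 19): no overlap with the second set.
[27, 32) meets the second set on [27, 32).
[58, 63): no overlap with the second set.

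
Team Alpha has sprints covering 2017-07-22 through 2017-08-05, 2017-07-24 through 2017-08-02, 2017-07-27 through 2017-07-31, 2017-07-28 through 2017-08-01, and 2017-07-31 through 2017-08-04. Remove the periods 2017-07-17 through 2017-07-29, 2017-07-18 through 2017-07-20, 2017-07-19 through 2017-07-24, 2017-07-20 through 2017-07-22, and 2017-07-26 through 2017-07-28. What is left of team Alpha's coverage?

2017-07-30 through 2017-08-05

Merge the first list: 2017-07-22 through 2017-08-05.
Merge the second list: 2017-07-17 through 2017-07-29.
2017-07-22 through 2017-08-05 with B removed leaves 2017-07-30 through 2017-08-05.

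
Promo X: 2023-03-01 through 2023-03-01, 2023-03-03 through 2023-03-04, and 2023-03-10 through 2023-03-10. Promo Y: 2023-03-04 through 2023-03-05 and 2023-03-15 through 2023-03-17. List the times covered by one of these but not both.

2023-03-01 through 2023-03-01, 2023-03-03 through 2023-03-03, 2023-03-05 through 2023-03-05, 2023-03-10 through 2023-03-10, 2023-03-15 through 2023-03-17

A but not B: 2023-03-01 through 2023-03-01, 2023-03-03 through 2023-03-03, 2023-03-10 through 2023-03-10.
B but not A: 2023-03-05 through 2023-03-05, 2023-03-15 through 2023-03-17.
Combining gives A △ B.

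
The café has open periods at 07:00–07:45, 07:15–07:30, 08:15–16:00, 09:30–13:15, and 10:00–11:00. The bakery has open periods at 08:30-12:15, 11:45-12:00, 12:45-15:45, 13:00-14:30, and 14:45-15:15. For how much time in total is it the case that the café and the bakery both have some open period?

A, merged: 07:00-07:45, 08:15-16:00.
B, merged: 08:30-12:15, 12:45-15:45.
A ∩ B = 08:30-12:15, 12:45-15:45.
Total: 3 h 45 min + 3 h = 6 h 45 min.

6 h 45 min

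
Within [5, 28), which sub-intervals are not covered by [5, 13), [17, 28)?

The merged coverage is [5, 13), [17, 28).
Uncovered inside [5, 28): [13, 17).

[13, 17)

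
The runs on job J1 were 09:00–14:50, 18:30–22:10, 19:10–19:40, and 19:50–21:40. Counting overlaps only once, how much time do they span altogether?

9 h 30 min

Merged: 09:00–14:50, 18:30–22:10.
Lengths: 5 h 50 min + 3 h 40 min = 9 h 30 min.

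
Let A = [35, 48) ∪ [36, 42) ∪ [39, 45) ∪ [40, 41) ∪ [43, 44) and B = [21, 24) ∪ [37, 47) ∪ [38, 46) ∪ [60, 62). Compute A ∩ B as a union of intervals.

First set merges to [35, 48).
Second set merges to [21, 24), [37, 47), [60, 62).
[35, 48) ∩ B → [37, 47).

[37, 47)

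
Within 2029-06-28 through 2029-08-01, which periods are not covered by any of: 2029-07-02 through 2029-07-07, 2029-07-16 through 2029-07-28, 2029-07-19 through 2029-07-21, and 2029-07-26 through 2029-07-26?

2029-06-28 through 2029-07-01, 2029-07-08 through 2029-07-15, 2029-07-29 through 2029-08-01

Covered (merged): 2029-07-02 through 2029-07-07, 2029-07-16 through 2029-07-28.
Uncovered inside 2029-06-28 through 2029-08-01: 2029-06-28 through 2029-07-01, 2029-07-08 through 2029-07-15, 2029-07-29 through 2029-08-01.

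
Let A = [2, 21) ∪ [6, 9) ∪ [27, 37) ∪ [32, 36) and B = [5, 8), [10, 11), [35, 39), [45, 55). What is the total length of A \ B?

23

Merge the first list: [2, 21), [27, 37).
A \ B = [2, 5), [8, 10), [11, 21), [27, 35).
Total: 3 + 2 + 10 + 8 = 23.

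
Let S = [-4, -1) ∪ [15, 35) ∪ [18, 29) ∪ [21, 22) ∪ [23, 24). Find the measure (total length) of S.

23

Merged: [-4, -1), [15, 35).
Lengths: 3 + 20 = 23.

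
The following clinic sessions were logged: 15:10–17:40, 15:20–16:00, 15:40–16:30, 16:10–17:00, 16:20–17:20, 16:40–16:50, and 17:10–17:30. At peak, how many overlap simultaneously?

At 16:20, 4 of the intervals are simultaneously active.
No point has more.

4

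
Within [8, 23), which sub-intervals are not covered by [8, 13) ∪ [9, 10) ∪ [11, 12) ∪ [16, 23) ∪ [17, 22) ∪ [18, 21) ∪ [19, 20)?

After merging, the occupied span is [8, 13), [16, 23).
Complement within [8, 23): [13, 16).

[13, 16)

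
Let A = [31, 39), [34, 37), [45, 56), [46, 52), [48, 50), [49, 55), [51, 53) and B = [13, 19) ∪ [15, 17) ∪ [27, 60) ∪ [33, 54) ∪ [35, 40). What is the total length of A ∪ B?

A, merged: [31, 39), [45, 56).
B, merged: [13, 19), [27, 60).
A ∪ B = [13, 19), [27, 60).
Total: 6 + 33 = 39.

39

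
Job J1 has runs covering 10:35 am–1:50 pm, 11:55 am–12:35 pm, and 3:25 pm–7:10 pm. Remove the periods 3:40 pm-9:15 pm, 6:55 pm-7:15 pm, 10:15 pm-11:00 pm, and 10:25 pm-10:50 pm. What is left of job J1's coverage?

10:35 am–1:50 pm, 3:25 pm–3:40 pm

Merge the first list: 10:35 am–1:50 pm, 3:25 pm–7:10 pm.
Merge the second list: 3:40 pm–9:15 pm, 10:15 pm–11:00 pm.
10:35 am–1:50 pm: no B overlap → unchanged.
3:25 pm–7:10 pm minus B → 3:25 pm–3:40 pm.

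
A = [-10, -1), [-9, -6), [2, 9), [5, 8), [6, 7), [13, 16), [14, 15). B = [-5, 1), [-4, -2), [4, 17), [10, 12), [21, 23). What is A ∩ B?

First set merges to [-10, -1), [2, 9), [13, 16).
Second set merges to [-5, 1), [4, 17), [21, 23).
[-10, -1) overlaps B on [-5, -1).
[2, 9) overlaps B on [4, 9).
[13, 16) overlaps B on [13, 16).

[-5, -1) ∪ [4, 9) ∪ [13, 16)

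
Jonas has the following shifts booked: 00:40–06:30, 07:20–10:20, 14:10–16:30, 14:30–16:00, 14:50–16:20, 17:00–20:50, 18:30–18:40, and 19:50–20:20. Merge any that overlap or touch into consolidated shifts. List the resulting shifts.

07:20–10:20 is disjoint → start new block.
14:10–16:30 is disjoint → start new block.
14:30–16:00 overlaps/touches 14:10–16:30 → extend to 14:10–16:30.
14:50–16:20 overlaps/touches 14:10–16:30 → extend to 14:10–16:30.
17:00–20:50 is disjoint → start new block.
18:30–18:40 overlaps/touches 17:00–20:50 → extend to 17:00–20:50.
19:50–20:20 overlaps/touches 17:00–20:50 → extend to 17:00–20:50.

00:40–06:30, 07:20–10:20, 14:10–16:30, 17:00–20:50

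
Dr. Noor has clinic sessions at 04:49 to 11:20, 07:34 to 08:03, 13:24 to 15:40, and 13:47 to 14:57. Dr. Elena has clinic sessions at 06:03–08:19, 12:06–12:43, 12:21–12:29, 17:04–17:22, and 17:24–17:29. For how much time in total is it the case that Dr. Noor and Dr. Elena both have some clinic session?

A, merged: 04:49–11:20, 13:24–15:40.
B, merged: 06:03–08:19, 12:06–12:43, 17:04–17:22, 17:24–17:29.
A ∩ B = 06:03–08:19.
Total: 2 h 16 min.

2 h 16 min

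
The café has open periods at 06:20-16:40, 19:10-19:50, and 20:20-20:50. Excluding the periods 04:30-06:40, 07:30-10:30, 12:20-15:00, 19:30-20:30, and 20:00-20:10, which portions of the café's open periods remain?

Second set merges to 04:30–06:40, 07:30–10:30, 12:20–15:00, 19:30–20:30.
06:20–16:40 with B removed leaves 06:40–07:30, 10:30–12:20, 15:00–16:40.
19:10–19:50 with B removed leaves 19:10–19:30.
20:20–20:50 with B removed leaves 20:30–20:50.

06:40–07:30, 10:30–12:20, 15:00–16:40, 19:10–19:30, 20:30–20:50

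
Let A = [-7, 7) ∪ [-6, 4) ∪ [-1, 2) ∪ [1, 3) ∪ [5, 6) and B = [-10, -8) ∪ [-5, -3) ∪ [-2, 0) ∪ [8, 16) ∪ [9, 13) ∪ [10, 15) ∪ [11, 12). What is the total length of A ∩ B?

Merge the first list: [-7, 7).
Merge the second list: [-10, -8), [-5, -3), [-2, 0), [8, 16).
A ∩ B = [-5, -3), [-2, 0).
Total: 2 + 2 = 4.

4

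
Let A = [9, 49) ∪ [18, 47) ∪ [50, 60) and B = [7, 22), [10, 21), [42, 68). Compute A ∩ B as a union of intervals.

[9, 22) ∪ [42, 49) ∪ [50, 60)

A, merged: [9, 49), [50, 60).
B, merged: [7, 22), [42, 68).
[9, 49) overlaps B on [9, 22), [42, 49).
[50, 60) overlaps B on [50, 60).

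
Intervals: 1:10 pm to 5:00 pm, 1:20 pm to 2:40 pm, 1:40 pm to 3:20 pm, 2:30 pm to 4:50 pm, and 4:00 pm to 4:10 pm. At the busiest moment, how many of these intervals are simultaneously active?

At 2:30 pm, 4 of the intervals are simultaneously active.
No point has more.

4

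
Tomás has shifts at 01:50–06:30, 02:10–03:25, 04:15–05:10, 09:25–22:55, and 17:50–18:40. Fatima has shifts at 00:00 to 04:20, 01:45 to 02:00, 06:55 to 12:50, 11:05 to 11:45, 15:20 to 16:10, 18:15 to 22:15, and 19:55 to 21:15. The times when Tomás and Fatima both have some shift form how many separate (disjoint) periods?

A, merged: 01:50-06:30, 09:25-22:55.
B, merged: 00:00-04:20, 06:55-12:50, 15:20-16:10, 18:15-22:15.
A ∩ B = 01:50-04:20, 09:25-12:50, 15:20-16:10, 18:15-22:15.
That is 4 disjoint pieces.

4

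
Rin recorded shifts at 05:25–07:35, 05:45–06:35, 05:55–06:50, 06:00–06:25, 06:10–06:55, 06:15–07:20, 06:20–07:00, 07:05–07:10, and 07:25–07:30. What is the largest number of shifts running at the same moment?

Walk the sorted start/end points keeping a running depth.
The depth first hits 7 at 06:20.

7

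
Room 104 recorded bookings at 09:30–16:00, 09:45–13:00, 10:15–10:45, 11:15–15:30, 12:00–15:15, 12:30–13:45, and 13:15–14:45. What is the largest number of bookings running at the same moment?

Sweep endpoints in order; track running count of active intervals.
Peak of 5 reached at 12:30.

5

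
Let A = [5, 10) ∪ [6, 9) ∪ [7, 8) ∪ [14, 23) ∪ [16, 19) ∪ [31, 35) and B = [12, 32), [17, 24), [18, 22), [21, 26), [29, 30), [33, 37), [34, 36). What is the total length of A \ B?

6

A, merged: [5, 10), [14, 23), [31, 35).
B, merged: [12, 32), [33, 37).
A \ B = [5, 10), [32, 33).
Total: 5 + 1 = 6.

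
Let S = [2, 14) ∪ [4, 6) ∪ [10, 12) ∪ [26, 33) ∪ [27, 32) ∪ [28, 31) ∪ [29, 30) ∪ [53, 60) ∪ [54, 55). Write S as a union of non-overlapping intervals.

[2, 14) ∪ [26, 33) ∪ [53, 60)

[4, 6) overlaps/touches [2, 14) → extend to [2, 14).
[10, 12) overlaps/touches [2, 14) → extend to [2, 14).
[26, 33) is disjoint → start new block.
[27, 32) overlaps/touches [26, 33) → extend to [26, 33).
[28, 31) overlaps/touches [26, 33) → extend to [26, 33).
[29, 30) overlaps/touches [26, 33) → extend to [26, 33).
[53, 60) is disjoint → start new block.
[54, 55) overlaps/touches [53, 60) → extend to [53, 60).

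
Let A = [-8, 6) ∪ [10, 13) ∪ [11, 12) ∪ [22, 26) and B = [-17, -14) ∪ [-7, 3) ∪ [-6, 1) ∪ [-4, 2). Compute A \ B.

First set merges to [-8, 6), [10, 13), [22, 26).
Second set merges to [-17, -14), [-7, 3).
[-8, 6) minus B → [-8, -7), [3, 6).
[10, 13): no B overlap → unchanged.
[22, 26): no B overlap → unchanged.

[-8, -7) ∪ [3, 6) ∪ [10, 13) ∪ [22, 26)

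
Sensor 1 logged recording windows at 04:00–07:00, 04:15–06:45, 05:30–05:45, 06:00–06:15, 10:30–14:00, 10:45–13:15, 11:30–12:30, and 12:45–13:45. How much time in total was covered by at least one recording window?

Merged: 04:00–07:00, 10:30–14:00.
Lengths: 3 h + 3 h 30 min = 6 h 30 min.

6 h 30 min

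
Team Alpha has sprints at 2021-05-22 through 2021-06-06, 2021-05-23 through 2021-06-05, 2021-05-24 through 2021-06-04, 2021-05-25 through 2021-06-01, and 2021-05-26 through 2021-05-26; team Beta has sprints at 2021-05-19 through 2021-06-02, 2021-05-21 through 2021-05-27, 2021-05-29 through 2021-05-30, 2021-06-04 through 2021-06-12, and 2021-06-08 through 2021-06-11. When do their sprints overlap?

A, merged: 2021-05-22 through 2021-06-06.
B, merged: 2021-05-19 through 2021-06-02, 2021-06-04 through 2021-06-12.
2021-05-22 through 2021-06-06 overlaps B on 2021-05-22 through 2021-06-02, 2021-06-04 through 2021-06-06.

2021-05-22 through 2021-06-02, 2021-06-04 through 2021-06-06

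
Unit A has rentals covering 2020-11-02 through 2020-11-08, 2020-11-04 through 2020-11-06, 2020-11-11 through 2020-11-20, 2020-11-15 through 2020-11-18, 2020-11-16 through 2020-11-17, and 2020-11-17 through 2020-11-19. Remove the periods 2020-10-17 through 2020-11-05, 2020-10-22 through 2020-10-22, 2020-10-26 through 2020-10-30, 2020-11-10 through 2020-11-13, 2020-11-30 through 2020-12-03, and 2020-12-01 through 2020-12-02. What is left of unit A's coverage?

A, merged: 2020-11-02 through 2020-11-08, 2020-11-11 through 2020-11-20.
B, merged: 2020-10-17 through 2020-11-05, 2020-11-10 through 2020-11-13, 2020-11-30 through 2020-12-03.
2020-11-02 through 2020-11-08 \ B = 2020-11-06 through 2020-11-08.
2020-11-11 through 2020-11-20 \ B = 2020-11-14 through 2020-11-20.

2020-11-06 through 2020-11-08, 2020-11-14 through 2020-11-20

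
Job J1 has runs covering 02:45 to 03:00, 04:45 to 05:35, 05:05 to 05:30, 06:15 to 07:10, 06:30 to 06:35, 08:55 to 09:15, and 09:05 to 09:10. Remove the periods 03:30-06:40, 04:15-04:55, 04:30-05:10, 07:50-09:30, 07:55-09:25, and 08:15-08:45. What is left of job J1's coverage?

Merge the first list: 02:45–03:00, 04:45–05:35, 06:15–07:10, 08:55–09:15.
Merge the second list: 03:30–06:40, 07:50–09:30.
02:45–03:00 is untouched.
04:45–05:35 lies entirely inside B → drops out.
06:15–07:10 with B removed leaves 06:40–07:10.
08:55–09:15 lies entirely inside B → drops out.

02:45–03:00, 06:40–07:10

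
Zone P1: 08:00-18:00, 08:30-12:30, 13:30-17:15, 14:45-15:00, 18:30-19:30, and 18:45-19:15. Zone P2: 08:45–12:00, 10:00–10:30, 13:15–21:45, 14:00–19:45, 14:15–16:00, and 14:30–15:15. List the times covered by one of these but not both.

Merge the first list: 08:00–18:00, 18:30–19:30.
Merge the second list: 08:45–12:00, 13:15–21:45.
A but not B: 08:00–08:45, 12:00–13:15.
B but not A: 18:00–18:30, 19:30–21:45.
Combining gives A △ B.

08:00–08:45, 12:00–13:15, 18:00–18:30, 19:30–21:45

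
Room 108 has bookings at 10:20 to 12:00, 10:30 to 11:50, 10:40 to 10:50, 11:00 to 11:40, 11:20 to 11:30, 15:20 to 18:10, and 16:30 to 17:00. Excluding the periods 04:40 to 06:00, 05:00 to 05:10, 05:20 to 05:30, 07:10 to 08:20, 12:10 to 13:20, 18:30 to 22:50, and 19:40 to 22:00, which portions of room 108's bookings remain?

A, merged: 10:20–12:00, 15:20–18:10.
B, merged: 04:40–06:00, 07:10–08:20, 12:10–13:20, 18:30–22:50.
10:20–12:00: no B overlap → unchanged.
15:20–18:10: no B overlap → unchanged.

10:20–12:00, 15:20–18:10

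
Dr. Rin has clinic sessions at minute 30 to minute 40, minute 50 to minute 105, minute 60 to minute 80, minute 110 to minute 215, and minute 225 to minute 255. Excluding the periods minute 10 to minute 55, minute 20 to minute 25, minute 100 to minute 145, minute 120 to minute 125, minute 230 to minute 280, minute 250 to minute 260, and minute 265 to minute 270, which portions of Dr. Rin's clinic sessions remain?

First set merges to minute 30 to minute 40, minute 50 to minute 105, minute 110 to minute 215, minute 225 to minute 255.
Second set merges to minute 10 to minute 55, minute 100 to minute 145, minute 230 to minute 280.
minute 30 to minute 40 lies entirely inside B → drops out.
minute 50 to minute 105 with B removed leaves minute 55 to minute 100.
minute 110 to minute 215 with B removed leaves minute 145 to minute 215.
minute 225 to minute 255 with B removed leaves minute 225 to minute 230.

minute 55 to minute 100, minute 145 to minute 215, minute 225 to minute 230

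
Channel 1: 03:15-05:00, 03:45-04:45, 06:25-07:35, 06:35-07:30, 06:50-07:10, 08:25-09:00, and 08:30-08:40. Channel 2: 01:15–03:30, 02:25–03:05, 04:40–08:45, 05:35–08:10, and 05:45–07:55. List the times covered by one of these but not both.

01:15–03:15, 03:30–04:40, 05:00–06:25, 07:35–08:25, 08:45–09:00

First set merges to 03:15–05:00, 06:25–07:35, 08:25–09:00.
Second set merges to 01:15–03:30, 04:40–08:45.
A but not B: 03:30–04:40, 08:45–09:00.
B but not A: 01:15–03:15, 05:00–06:25, 07:35–08:25.
Combining gives A △ B.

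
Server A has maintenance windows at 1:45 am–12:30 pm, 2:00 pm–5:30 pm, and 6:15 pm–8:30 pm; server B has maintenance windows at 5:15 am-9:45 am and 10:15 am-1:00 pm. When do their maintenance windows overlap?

1:45 am–12:30 pm meets the second set on 5:15 am–9:45 am, 10:15 am–12:30 pm.
2:00 pm–5:30 pm: no overlap with the second set.
6:15 pm–8:30 pm: no overlap with the second set.

5:15 am–9:45 am, 10:15 am–12:30 pm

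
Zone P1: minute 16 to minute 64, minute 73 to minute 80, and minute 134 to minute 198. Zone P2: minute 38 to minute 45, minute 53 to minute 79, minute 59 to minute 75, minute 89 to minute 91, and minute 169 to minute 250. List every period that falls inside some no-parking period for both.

Merge the second list: minute 38 to minute 45, minute 53 to minute 79, minute 89 to minute 91, minute 169 to minute 250.
minute 16 to minute 64 ∩ B → minute 38 to minute 45, minute 53 to minute 64.
minute 73 to minute 80 ∩ B → minute 73 to minute 79.
minute 134 to minute 198 ∩ B → minute 169 to minute 198.

minute 38 to minute 45, minute 53 to minute 64, minute 73 to minute 79, minute 169 to minute 198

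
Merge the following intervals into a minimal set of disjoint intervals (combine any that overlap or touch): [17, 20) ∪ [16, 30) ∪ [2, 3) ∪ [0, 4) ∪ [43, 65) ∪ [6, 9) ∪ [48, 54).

[0, 4) ∪ [6, 9) ∪ [16, 30) ∪ [43, 65)

Sort by start: [0, 4), [2, 3), [6, 9), [16, 30), [17, 20), [43, 65), [48, 54).
[2, 3) overlaps/touches [0, 4) → extend to [0, 4).
[6, 9) is disjoint → start new block.
[16, 30) is disjoint → start new block.
[17, 20) overlaps/touches [16, 30) → extend to [16, 30).
[43, 65) is disjoint → start new block.
[48, 54) overlaps/touches [43, 65) → extend to [43, 65).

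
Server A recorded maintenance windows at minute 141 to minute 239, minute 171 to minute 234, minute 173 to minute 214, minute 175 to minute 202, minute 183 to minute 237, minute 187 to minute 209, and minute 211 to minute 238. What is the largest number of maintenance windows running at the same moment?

At minute 187, 6 of the intervals are simultaneously active.
No point has more.

6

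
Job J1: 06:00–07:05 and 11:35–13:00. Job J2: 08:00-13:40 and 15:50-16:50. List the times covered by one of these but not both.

A \ B = 06:00-07:05.
B \ A = 08:00-11:35, 13:00-13:40, 15:50-16:50.
Union of the two gives the symmetric difference.

06:00-07:05, 08:00-11:35, 13:00-13:40, 15:50-16:50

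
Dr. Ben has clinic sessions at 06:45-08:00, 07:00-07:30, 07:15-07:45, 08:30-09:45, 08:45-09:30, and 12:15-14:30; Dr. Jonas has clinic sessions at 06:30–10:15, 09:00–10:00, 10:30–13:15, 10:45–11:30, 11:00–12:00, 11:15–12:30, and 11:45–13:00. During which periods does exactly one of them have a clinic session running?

06:30–06:45, 08:00–08:30, 09:45–10:15, 10:30–12:15, 13:15–14:30

Merge the first list: 06:45–08:00, 08:30–09:45, 12:15–14:30.
Merge the second list: 06:30–10:15, 10:30–13:15.
A \ B = 13:15–14:30.
B \ A = 06:30–06:45, 08:00–08:30, 09:45–10:15, 10:30–12:15.
Union of the two gives the symmetric difference.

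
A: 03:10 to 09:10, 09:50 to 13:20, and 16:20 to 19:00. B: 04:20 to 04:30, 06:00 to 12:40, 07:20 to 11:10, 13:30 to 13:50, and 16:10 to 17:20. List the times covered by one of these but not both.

03:10–04:20, 04:30–06:00, 09:10–09:50, 12:40–13:20, 13:30–13:50, 16:10–16:20, 17:20–19:00

B, merged: 04:20–04:30, 06:00–12:40, 13:30–13:50, 16:10–17:20.
A \ B = 03:10–04:20, 04:30–06:00, 12:40–13:20, 17:20–19:00.
B \ A = 09:10–09:50, 13:30–13:50, 16:10–16:20.
Union of the two gives the symmetric difference.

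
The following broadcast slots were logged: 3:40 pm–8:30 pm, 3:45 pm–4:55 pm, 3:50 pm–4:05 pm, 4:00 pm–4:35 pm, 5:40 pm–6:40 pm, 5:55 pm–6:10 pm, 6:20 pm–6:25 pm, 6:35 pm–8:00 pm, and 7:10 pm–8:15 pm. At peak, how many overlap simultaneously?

4

Walk the sorted start/end points keeping a running depth.
The depth first hits 4 at 4:00 pm.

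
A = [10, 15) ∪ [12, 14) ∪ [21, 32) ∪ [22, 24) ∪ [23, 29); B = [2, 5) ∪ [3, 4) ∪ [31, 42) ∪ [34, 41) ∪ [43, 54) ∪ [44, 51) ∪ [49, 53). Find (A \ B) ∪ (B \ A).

First set merges to [10, 15), [21, 32).
Second set merges to [2, 5), [31, 42), [43, 54).
A \ B = [10, 15), [21, 31).
B \ A = [2, 5), [32, 42), [43, 54).
Union of the two gives the symmetric difference.

[2, 5) ∪ [10, 15) ∪ [21, 31) ∪ [32, 42) ∪ [43, 54)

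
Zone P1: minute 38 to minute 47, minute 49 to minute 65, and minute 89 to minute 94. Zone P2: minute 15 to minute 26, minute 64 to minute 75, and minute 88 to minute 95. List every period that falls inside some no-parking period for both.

minute 38 to minute 47: no overlap with the second set.
minute 49 to minute 65 meets the second set on minute 64 to minute 65.
minute 89 to minute 94 meets the second set on minute 89 to minute 94.

minute 64 to minute 65, minute 89 to minute 94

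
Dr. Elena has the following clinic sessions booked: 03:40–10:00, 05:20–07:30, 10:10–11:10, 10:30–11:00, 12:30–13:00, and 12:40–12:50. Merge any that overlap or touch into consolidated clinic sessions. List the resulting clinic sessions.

05:20–07:30 overlaps/touches 03:40–10:00 → extend to 03:40–10:00.
10:10–11:10 is disjoint → start new block.
10:30–11:00 overlaps/touches 10:10–11:10 → extend to 10:10–11:10.
12:30–13:00 is disjoint → start new block.
12:40–12:50 overlaps/touches 12:30–13:00 → extend to 12:30–13:00.

03:40–10:00, 10:10–11:10, 12:30–13:00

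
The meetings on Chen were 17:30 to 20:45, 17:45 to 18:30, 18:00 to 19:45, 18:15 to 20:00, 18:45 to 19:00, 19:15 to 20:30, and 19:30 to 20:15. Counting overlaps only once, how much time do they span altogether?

3 h 15 min

Merged: 17:30–20:45.
Length: 3 h 15 min.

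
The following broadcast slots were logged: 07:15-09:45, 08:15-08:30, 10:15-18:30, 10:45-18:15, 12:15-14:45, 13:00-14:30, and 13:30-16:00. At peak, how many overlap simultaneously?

Sweep endpoints in order; track running count of active intervals.
Peak of 5 reached at 13:30.

5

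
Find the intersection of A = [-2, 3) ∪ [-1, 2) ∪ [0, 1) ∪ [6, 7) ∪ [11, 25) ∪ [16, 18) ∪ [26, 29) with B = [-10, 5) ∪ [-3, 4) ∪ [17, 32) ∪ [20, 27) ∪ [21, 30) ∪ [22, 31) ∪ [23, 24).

[-2, 3) ∪ [17, 25) ∪ [26, 29)

Merge the first list: [-2, 3), [6, 7), [11, 25), [26, 29).
Merge the second list: [-10, 5), [17, 32).
[-2, 3) overlaps B on [-2, 3).
[6, 7) falls entirely outside B.
[11, 25) overlaps B on [17, 25).
[26, 29) overlaps B on [26, 29).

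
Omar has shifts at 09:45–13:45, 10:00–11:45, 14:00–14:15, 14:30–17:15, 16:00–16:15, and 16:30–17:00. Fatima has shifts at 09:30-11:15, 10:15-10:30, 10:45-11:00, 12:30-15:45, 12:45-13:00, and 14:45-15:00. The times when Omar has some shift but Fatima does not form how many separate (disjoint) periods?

2

Merge the first list: 09:45-13:45, 14:00-14:15, 14:30-17:15.
Merge the second list: 09:30-11:15, 12:30-15:45.
A \ B = 11:15-12:30, 15:45-17:15.
That is 2 disjoint pieces.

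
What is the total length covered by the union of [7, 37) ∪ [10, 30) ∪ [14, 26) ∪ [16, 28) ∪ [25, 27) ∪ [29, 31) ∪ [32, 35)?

Merged: [7, 37).
Length: 30.

30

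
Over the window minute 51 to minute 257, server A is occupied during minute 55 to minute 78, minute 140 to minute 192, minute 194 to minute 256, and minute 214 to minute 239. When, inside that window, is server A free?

After merging, the occupied span is minute 55 to minute 78, minute 140 to minute 192, minute 194 to minute 256.
Uncovered inside minute 51 to minute 257: minute 51 to minute 55, minute 78 to minute 140, minute 192 to minute 194, minute 256 to minute 257.

minute 51 to minute 55, minute 78 to minute 140, minute 192 to minute 194, minute 256 to minute 257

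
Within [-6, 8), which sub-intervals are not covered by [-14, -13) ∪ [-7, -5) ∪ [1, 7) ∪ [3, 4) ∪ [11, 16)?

After merging, the occupied span is [-14, -13), [-7, -5), [1, 7), [11, 16).
Gaps within [-6, 8): [-5, 1), [7, 8).

[-5, 1) ∪ [7, 8)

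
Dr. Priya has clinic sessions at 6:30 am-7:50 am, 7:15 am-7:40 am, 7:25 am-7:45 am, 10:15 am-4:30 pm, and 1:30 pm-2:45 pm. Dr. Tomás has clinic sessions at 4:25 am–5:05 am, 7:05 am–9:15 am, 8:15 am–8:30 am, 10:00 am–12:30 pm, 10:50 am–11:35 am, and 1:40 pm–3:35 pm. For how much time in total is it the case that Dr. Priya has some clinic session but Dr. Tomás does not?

2 h 40 min

A, merged: 6:30 am–7:50 am, 10:15 am–4:30 pm.
B, merged: 4:25 am–5:05 am, 7:05 am–9:15 am, 10:00 am–12:30 pm, 1:40 pm–3:35 pm.
A \ B = 6:30 am–7:05 am, 12:30 pm–1:40 pm, 3:35 pm–4:30 pm.
Total: 35 min + 1 h 10 min + 55 min = 2 h 40 min.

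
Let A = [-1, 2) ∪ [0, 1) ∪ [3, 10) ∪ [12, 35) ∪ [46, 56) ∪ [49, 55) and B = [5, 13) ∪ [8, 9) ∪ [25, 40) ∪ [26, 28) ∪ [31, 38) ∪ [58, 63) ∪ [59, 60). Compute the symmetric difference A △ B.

Merge the first list: [-1, 2), [3, 10), [12, 35), [46, 56).
Merge the second list: [5, 13), [25, 40), [58, 63).
Only in the first: [-1, 2), [3, 5), [13, 25), [46, 56).
Only in the second: [10, 12), [35, 40), [58, 63).
Together these are the periods covered by exactly one.

[-1, 2) ∪ [3, 5) ∪ [10, 12) ∪ [13, 25) ∪ [35, 40) ∪ [46, 56) ∪ [58, 63)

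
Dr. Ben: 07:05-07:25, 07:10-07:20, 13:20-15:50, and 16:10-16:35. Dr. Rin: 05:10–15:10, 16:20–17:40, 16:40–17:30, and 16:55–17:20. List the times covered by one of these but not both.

05:10-07:05, 07:25-13:20, 15:10-15:50, 16:10-16:20, 16:35-17:40

Merge the first list: 07:05-07:25, 13:20-15:50, 16:10-16:35.
Merge the second list: 05:10-15:10, 16:20-17:40.
A \ B = 15:10-15:50, 16:10-16:20.
B \ A = 05:10-07:05, 07:25-13:20, 16:35-17:40.
Union of the two gives the symmetric difference.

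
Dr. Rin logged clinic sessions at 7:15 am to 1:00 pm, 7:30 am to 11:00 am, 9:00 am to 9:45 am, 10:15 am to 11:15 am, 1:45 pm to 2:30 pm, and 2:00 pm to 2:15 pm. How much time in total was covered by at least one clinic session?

Merged: 7:15 am-1:00 pm, 1:45 pm-2:30 pm.
Lengths: 5 h 45 min + 45 min = 6 h 30 min.

6 h 30 min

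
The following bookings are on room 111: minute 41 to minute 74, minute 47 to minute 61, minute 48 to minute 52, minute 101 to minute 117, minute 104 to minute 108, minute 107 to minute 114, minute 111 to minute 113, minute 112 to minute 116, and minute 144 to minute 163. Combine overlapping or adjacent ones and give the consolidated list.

minute 41 to minute 74, minute 101 to minute 117, minute 144 to minute 163

minute 47 to minute 61 overlaps/touches minute 41 to minute 74 → extend to minute 41 to minute 74.
minute 48 to minute 52 overlaps/touches minute 41 to minute 74 → extend to minute 41 to minute 74.
minute 101 to minute 117 is disjoint → start new block.
minute 104 to minute 108 overlaps/touches minute 101 to minute 117 → extend to minute 101 to minute 117.
minute 107 to minute 114 overlaps/touches minute 101 to minute 117 → extend to minute 101 to minute 117.
minute 111 to minute 113 overlaps/touches minute 101 to minute 117 → extend to minute 101 to minute 117.
minute 112 to minute 116 overlaps/touches minute 101 to minute 117 → extend to minute 101 to minute 117.
minute 144 to minute 163 is disjoint → start new block.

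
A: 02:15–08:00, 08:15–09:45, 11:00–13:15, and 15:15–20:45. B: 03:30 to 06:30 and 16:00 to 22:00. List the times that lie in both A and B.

02:15–08:00 meets the second set on 03:30–06:30.
08:15–09:45: no overlap with the second set.
11:00–13:15: no overlap with the second set.
15:15–20:45 meets the second set on 16:00–20:45.

03:30–06:30, 16:00–20:45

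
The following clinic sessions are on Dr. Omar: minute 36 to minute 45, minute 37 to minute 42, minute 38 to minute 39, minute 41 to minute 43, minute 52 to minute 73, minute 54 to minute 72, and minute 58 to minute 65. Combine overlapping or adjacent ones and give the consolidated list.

minute 37 to minute 42 overlaps/touches minute 36 to minute 45 → extend to minute 36 to minute 45.
minute 38 to minute 39 overlaps/touches minute 36 to minute 45 → extend to minute 36 to minute 45.
minute 41 to minute 43 overlaps/touches minute 36 to minute 45 → extend to minute 36 to minute 45.
minute 52 to minute 73 is disjoint → start new block.
minute 54 to minute 72 overlaps/touches minute 52 to minute 73 → extend to minute 52 to minute 73.
minute 58 to minute 65 overlaps/touches minute 52 to minute 73 → extend to minute 52 to minute 73.

minute 36 to minute 45, minute 52 to minute 73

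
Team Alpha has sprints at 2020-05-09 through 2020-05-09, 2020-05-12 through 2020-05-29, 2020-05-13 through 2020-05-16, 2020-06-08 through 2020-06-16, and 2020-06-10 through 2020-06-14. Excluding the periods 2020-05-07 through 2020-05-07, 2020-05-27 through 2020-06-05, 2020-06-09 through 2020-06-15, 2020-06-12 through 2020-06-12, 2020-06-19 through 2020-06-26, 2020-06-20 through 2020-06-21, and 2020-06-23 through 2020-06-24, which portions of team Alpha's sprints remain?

2020-05-09 through 2020-05-09, 2020-05-12 through 2020-05-26, 2020-06-08 through 2020-06-08, 2020-06-16 through 2020-06-16

A, merged: 2020-05-09 through 2020-05-09, 2020-05-12 through 2020-05-29, 2020-06-08 through 2020-06-16.
B, merged: 2020-05-07 through 2020-05-07, 2020-05-27 through 2020-06-05, 2020-06-09 through 2020-06-15, 2020-06-19 through 2020-06-26.
2020-05-09 through 2020-05-09 is untouched.
2020-05-12 through 2020-05-29 with B removed leaves 2020-05-12 through 2020-05-26.
2020-06-08 through 2020-06-16 with B removed leaves 2020-06-08 through 2020-06-08, 2020-06-16 through 2020-06-16.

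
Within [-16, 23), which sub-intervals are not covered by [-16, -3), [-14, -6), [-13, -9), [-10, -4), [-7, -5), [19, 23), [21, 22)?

The merged coverage is [-16, -3), [19, 23).
Uncovered inside [-16, 23): [-3, 19).

[-3, 19)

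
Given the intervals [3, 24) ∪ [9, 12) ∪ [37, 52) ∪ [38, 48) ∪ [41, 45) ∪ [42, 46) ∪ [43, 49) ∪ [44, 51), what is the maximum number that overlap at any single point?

6

At 44, 6 of the intervals are simultaneously active.
No point has more.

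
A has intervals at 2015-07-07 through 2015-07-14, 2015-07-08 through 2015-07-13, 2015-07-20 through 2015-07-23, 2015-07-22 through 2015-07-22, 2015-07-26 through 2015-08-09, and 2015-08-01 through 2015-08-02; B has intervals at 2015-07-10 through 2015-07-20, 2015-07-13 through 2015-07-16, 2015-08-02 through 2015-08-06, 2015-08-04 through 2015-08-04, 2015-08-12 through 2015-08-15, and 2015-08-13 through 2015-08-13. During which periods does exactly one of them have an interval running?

2015-07-07 through 2015-07-09, 2015-07-15 through 2015-07-19, 2015-07-21 through 2015-07-23, 2015-07-26 through 2015-08-01, 2015-08-07 through 2015-08-09, 2015-08-12 through 2015-08-15

A, merged: 2015-07-07 through 2015-07-14, 2015-07-20 through 2015-07-23, 2015-07-26 through 2015-08-09.
B, merged: 2015-07-10 through 2015-07-20, 2015-08-02 through 2015-08-06, 2015-08-12 through 2015-08-15.
Only in the first: 2015-07-07 through 2015-07-09, 2015-07-21 through 2015-07-23, 2015-07-26 through 2015-08-01, 2015-08-07 through 2015-08-09.
Only in the second: 2015-07-15 through 2015-07-19, 2015-08-12 through 2015-08-15.
Together these are the periods covered by exactly one.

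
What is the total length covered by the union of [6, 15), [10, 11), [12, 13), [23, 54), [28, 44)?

40

Merged: [6, 15), [23, 54).
Lengths: 9 + 31 = 40.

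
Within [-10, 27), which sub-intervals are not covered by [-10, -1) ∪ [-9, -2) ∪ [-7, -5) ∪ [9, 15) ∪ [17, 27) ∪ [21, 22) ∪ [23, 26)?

[-1, 9) ∪ [15, 17)

The merged coverage is [-10, -1), [9, 15), [17, 27).
Gaps within [-10, 27): [-1, 9), [15, 17).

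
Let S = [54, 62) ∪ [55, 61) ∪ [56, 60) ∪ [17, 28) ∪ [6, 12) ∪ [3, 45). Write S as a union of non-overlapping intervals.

Sort by start: [3, 45), [6, 12), [17, 28), [54, 62), [55, 61), [56, 60).
[6, 12) overlaps/touches [3, 45) → extend to [3, 45).
[17, 28) overlaps/touches [3, 45) → extend to [3, 45).
[54, 62) is disjoint → start new block.
[55, 61) overlaps/touches [54, 62) → extend to [54, 62).
[56, 60) overlaps/touches [54, 62) → extend to [54, 62).

[3, 45) ∪ [54, 62)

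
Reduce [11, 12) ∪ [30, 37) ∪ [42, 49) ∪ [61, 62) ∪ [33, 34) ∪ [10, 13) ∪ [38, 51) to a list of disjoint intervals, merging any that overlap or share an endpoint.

[10, 13) ∪ [30, 37) ∪ [38, 51) ∪ [61, 62)

Sort by start: [10, 13), [11, 12), [30, 37), [33, 34), [38, 51), [42, 49), [61, 62).
[11, 12) overlaps/touches [10, 13) → extend to [10, 13).
[30, 37) is disjoint → start new block.
[33, 34) overlaps/touches [30, 37) → extend to [30, 37).
[38, 51) is disjoint → start new block.
[42, 49) overlaps/touches [38, 51) → extend to [38, 51).
[61, 62) is disjoint → start new block.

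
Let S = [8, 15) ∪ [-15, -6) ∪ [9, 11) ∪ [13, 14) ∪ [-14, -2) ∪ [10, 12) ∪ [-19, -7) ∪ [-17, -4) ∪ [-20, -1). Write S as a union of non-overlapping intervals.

[-20, -1) ∪ [8, 15)

Sort by start: [-20, -1), [-19, -7), [-17, -4), [-15, -6), [-14, -2), [8, 15), [9, 11), [10, 12), [13, 14).
[-19, -7) overlaps/touches [-20, -1) → extend to [-20, -1).
[-17, -4) overlaps/touches [-20, -1) → extend to [-20, -1).
[-15, -6) overlaps/touches [-20, -1) → extend to [-20, -1).
[-14, -2) overlaps/touches [-20, -1) → extend to [-20, -1).
[8, 15) is disjoint → start new block.
[9, 11) overlaps/touches [8, 15) → extend to [8, 15).
[10, 12) overlaps/touches [8, 15) → extend to [8, 15).
[13, 14) overlaps/touches [8, 15) → extend to [8, 15).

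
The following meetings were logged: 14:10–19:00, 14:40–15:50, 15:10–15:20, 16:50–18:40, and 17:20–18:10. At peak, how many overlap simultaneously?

Sweep endpoints in order; track running count of active intervals.
Peak of 3 reached at 15:10.

3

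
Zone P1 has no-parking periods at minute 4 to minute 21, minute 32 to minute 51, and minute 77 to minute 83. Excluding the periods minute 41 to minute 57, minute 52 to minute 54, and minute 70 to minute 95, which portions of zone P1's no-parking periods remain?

Merge the second list: minute 41 to minute 57, minute 70 to minute 95.
minute 4 to minute 21: no B overlap → unchanged.
minute 32 to minute 51 minus B → minute 32 to minute 41.
minute 77 to minute 83: fully covered by B → removed.

minute 4 to minute 21, minute 32 to minute 41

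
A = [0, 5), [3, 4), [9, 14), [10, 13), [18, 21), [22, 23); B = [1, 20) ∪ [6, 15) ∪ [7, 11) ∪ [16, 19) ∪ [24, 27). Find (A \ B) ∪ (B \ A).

A, merged: [0, 5), [9, 14), [18, 21), [22, 23).
B, merged: [1, 20), [24, 27).
A but not B: [0, 1), [20, 21), [22, 23).
B but not A: [5, 9), [14, 18), [24, 27).
Combining gives A △ B.

[0, 1) ∪ [5, 9) ∪ [14, 18) ∪ [20, 21) ∪ [22, 23) ∪ [24, 27)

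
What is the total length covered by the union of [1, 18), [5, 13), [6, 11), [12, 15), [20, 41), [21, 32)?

38

Merged: [1, 18), [20, 41).
Lengths: 17 + 21 = 38.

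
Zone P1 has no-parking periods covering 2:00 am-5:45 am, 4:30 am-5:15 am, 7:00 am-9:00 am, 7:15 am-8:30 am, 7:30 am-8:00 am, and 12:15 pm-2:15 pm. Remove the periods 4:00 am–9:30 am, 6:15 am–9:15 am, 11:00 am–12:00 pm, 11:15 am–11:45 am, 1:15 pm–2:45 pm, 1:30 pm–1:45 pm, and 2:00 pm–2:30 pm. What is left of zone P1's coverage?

2:00 am–4:00 am, 12:15 pm–1:15 pm

First set merges to 2:00 am–5:45 am, 7:00 am–9:00 am, 12:15 pm–2:15 pm.
Second set merges to 4:00 am–9:30 am, 11:00 am–12:00 pm, 1:15 pm–2:45 pm.
2:00 am–5:45 am minus B → 2:00 am–4:00 am.
7:00 am–9:00 am: fully covered by B → removed.
12:15 pm–2:15 pm minus B → 12:15 pm–1:15 pm.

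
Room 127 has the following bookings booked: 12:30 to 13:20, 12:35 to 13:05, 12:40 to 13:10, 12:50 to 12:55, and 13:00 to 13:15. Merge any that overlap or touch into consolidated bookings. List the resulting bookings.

12:30–13:20

12:35–13:05 overlaps/touches 12:30–13:20 → extend to 12:30–13:20.
12:40–13:10 overlaps/touches 12:30–13:20 → extend to 12:30–13:20.
12:50–12:55 overlaps/touches 12:30–13:20 → extend to 12:30–13:20.
13:00–13:15 overlaps/touches 12:30–13:20 → extend to 12:30–13:20.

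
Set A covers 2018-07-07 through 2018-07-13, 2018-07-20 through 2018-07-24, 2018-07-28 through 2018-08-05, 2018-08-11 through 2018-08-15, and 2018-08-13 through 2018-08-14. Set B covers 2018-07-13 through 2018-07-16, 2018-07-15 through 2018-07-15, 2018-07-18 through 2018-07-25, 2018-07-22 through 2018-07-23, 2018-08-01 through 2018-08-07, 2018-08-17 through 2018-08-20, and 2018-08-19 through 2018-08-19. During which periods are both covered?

Merge the first list: 2018-07-07 through 2018-07-13, 2018-07-20 through 2018-07-24, 2018-07-28 through 2018-08-05, 2018-08-11 through 2018-08-15.
Merge the second list: 2018-07-13 through 2018-07-16, 2018-07-18 through 2018-07-25, 2018-08-01 through 2018-08-07, 2018-08-17 through 2018-08-20.
2018-07-07 through 2018-07-13 overlaps B on 2018-07-13 through 2018-07-13.
2018-07-20 through 2018-07-24 overlaps B on 2018-07-20 through 2018-07-24.
2018-07-28 through 2018-08-05 overlaps B on 2018-08-01 through 2018-08-05.
2018-08-11 through 2018-08-15 falls entirely outside B.

2018-07-13 through 2018-07-13, 2018-07-20 through 2018-07-24, 2018-08-01 through 2018-08-05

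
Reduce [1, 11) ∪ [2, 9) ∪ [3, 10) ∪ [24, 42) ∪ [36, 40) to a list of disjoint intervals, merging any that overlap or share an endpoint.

[1, 11) ∪ [24, 42)

[2, 9) overlaps/touches [1, 11) → extend to [1, 11).
[3, 10) overlaps/touches [1, 11) → extend to [1, 11).
[24, 42) is disjoint → start new block.
[36, 40) overlaps/touches [24, 42) → extend to [24, 42).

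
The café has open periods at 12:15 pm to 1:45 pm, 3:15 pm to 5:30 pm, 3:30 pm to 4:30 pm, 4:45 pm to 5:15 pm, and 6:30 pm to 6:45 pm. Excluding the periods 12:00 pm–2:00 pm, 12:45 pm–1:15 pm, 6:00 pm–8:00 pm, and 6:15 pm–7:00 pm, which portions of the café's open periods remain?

A, merged: 12:15 pm-1:45 pm, 3:15 pm-5:30 pm, 6:30 pm-6:45 pm.
B, merged: 12:00 pm-2:00 pm, 6:00 pm-8:00 pm.
12:15 pm-1:45 pm: entirely removed.
3:15 pm-5:30 pm: nothing removed.
6:30 pm-6:45 pm: entirely removed.

3:15 pm-5:30 pm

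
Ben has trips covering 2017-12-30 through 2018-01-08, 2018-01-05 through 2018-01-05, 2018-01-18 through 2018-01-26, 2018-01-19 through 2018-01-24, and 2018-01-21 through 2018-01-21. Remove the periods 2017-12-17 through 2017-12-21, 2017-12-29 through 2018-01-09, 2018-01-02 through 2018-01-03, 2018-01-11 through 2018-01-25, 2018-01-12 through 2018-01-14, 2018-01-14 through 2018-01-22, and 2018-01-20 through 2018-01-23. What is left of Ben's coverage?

2018-01-26 through 2018-01-26

Merge the first list: 2017-12-30 through 2018-01-08, 2018-01-18 through 2018-01-26.
Merge the second list: 2017-12-17 through 2017-12-21, 2017-12-29 through 2018-01-09, 2018-01-11 through 2018-01-25.
2017-12-30 through 2018-01-08: fully covered by B → removed.
2018-01-18 through 2018-01-26 minus B → 2018-01-26 through 2018-01-26.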